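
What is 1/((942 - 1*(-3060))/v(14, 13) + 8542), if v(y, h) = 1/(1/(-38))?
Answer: 19/160297 ≈ 0.00011853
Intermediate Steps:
v(y, h) = -38 (v(y, h) = 1/(-1/38) = -38)
1/((942 - 1*(-3060))/v(14, 13) + 8542) = 1/((942 - 1*(-3060))/(-38) + 8542) = 1/((942 + 3060)*(-1/38) + 8542) = 1/(4002*(-1/38) + 8542) = 1/(-2001/19 + 8542) = 1/(160297/19) = 19/160297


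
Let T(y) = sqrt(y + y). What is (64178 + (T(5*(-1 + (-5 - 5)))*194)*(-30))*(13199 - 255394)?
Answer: -15543590710 + 1409574900*I*sqrt(110) ≈ -1.5544e+10 + 1.4784e+10*I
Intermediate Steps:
T(y) = sqrt(2)*sqrt(y) (T(y) = sqrt(2*y) = sqrt(2)*sqrt(y))
(64178 + (T(5*(-1 + (-5 - 5)))*194)*(-30))*(13199 - 255394) = (64178 + ((sqrt(2)*sqrt(5*(-1 + (-5 - 5))))*194)*(-30))*(13199 - 255394) = (64178 + ((sqrt(2)*sqrt(5*(-1 - 10)))*194)*(-30))*(-242195) = (64178 + ((sqrt(2)*sqrt(5*(-11)))*194)*(-30))*(-242195) = (64178 + ((sqrt(2)*sqrt(-55))*194)*(-30))*(-242195) = (64178 + ((sqrt(2)*(I*sqrt(55)))*194)*(-30))*(-242195) = (64178 + ((I*sqrt(110))*194)*(-30))*(-242195) = (64178 + (194*I*sqrt(110))*(-30))*(-242195) = (64178 - 5820*I*sqrt(110))*(-242195) = -15543590710 + 1409574900*I*sqrt(110)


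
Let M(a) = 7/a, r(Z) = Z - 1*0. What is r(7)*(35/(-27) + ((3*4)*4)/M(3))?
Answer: 3643/27 ≈ 134.93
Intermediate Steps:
r(Z) = Z (r(Z) = Z + 0 = Z)
r(7)*(35/(-27) + ((3*4)*4)/M(3)) = 7*(35/(-27) + ((3*4)*4)/((7/3))) = 7*(35*(-1/27) + (12*4)/((7*(⅓)))) = 7*(-35/27 + 48/(7/3)) = 7*(-35/27 + 48*(3/7)) = 7*(-35/27 + 144/7) = 7*(3643/189) = 3643/27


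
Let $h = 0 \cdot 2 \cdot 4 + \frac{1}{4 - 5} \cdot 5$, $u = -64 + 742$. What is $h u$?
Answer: $-3390$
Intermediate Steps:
$u = 678$
$h = -5$ ($h = 0 \cdot 4 + \frac{1}{-1} \cdot 5 = 0 - 5 = -5$)
$h u = \left(-5\right) 678 = -3390$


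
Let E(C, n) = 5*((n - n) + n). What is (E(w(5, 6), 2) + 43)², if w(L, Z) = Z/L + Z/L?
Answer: 2809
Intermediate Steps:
w(L, Z) = 2*Z/L
E(C, n) = 5*n (E(C, n) = 5*(0 + n) = 5*n)
(E(w(5, 6), 2) + 43)² = (5*2 + 43)² = (10 + 43)² = 53² = 2809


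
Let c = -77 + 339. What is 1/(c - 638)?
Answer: -1/376 ≈ -0.0026596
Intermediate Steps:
c = 262
1/(c - 638) = 1/(262 - 638) = 1/(-376) = -1/376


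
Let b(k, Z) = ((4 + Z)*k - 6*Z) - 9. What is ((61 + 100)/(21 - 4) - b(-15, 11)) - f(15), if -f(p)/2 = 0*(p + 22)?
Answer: 5261/17 ≈ 309.47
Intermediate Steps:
f(p) = 0 (f(p) = -0*(p + 22) = -0*(22 + p) = -2*0 = 0)
b(k, Z) = -9 - 6*Z + k*(4 + Z) (b(k, Z) = (k*(4 + Z) - 6*Z) - 9 = (-6*Z + k*(4 + Z)) - 9 = -9 - 6*Z + k*(4 + Z))
((61 + 100)/(21 - 4) - b(-15, 11)) - f(15) = ((61 + 100)/(21 - 4) - (-9 - 6*11 + 4*(-15) + 11*(-15))) - 1*0 = (161/17 - (-9 - 66 - 60 - 165)) + 0 = (161*(1/17) - 1*(-300)) + 0 = (161/17 + 300) + 0 = 5261/17 + 0 = 5261/17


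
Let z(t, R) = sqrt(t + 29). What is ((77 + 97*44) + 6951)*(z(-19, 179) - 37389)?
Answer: -422346144 + 11296*sqrt(10) ≈ -4.2231e+8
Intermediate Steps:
z(t, R) = sqrt(29 + t)
((77 + 97*44) + 6951)*(z(-19, 179) - 37389) = ((77 + 97*44) + 6951)*(sqrt(29 - 19) - 37389) = ((77 + 4268) + 6951)*(sqrt(10) - 37389) = (4345 + 6951)*(-37389 + sqrt(10)) = 11296*(-37389 + sqrt(10)) = -422346144 + 11296*sqrt(10)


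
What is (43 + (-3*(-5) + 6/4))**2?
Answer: 14161/4 ≈ 3540.3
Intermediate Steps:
(43 + (-3*(-5) + 6/4))**2 = (43 + (15 + 6*(1/4)))**2 = (43 + (15 + 3/2))**2 = (43 + 33/2)**2 = (119/2)**2 = 14161/4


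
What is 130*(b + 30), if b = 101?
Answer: 17030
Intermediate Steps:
130*(b + 30) = 130*(101 + 30) = 130*131 = 17030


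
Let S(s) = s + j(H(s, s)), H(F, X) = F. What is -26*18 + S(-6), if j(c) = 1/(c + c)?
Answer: -5689/12 ≈ -474.08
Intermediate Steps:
j(c) = 1/(2*c)
S(s) = s + 1/(2*s)
-26*18 + S(-6) = -26*18 + (-6 + (½)/(-6)) = -468 + (-6 + (½)*(-⅙)) = -468 + (-6 - 1/12) = -468 - 73/12 = -5689/12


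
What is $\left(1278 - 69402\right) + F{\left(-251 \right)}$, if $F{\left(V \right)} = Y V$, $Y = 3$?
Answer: $-68877$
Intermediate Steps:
$F{\left(V \right)} = 3 V$
$\left(1278 - 69402\right) + F{\left(-251 \right)} = \left(1278 - 69402\right) + 3 \left(-251\right) = -68124 - 753 = -68877$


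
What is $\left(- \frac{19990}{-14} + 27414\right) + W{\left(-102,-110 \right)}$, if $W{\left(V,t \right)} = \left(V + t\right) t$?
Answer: $\frac{365133}{7} \approx 52162.0$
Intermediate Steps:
$W{\left(V,t \right)} = t \left(V + t\right)$
$\left(- \frac{19990}{-14} + 27414\right) + W{\left(-102,-110 \right)} = \left(- \frac{19990}{-14} + 27414\right) - 110 \left(-102 - 110\right) = \left(\left(-19990\right) \left(- \frac{1}{14}\right) + 27414\right) - -23320 = \left(\frac{9995}{7} + 27414\right) + 23320 = \frac{201893}{7} + 23320 = \frac{365133}{7}$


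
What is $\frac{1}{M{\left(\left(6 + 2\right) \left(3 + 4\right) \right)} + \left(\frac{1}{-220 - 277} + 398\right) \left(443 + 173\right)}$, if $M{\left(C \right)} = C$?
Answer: $\frac{71}{17410816} \approx 4.0779 \cdot 10^{-6}$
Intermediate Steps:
$\frac{1}{M{\left(\left(6 + 2\right) \left(3 + 4\right) \right)} + \left(\frac{1}{-220 - 277} + 398\right) \left(443 + 173\right)} = \frac{1}{\left(6 + 2\right) \left(3 + 4\right) + \left(\frac{1}{-220 - 277} + 398\right) \left(443 + 173\right)} = \frac{1}{8 \cdot 7 + \left(\frac{1}{-497} + 398\right) 616} = \frac{1}{56 + \left(- \frac{1}{497} + 398\right) 616} = \frac{1}{56 + \frac{197805}{497} \cdot 616} = \frac{1}{56 + \frac{17406840}{71}} = \frac{1}{\frac{17410816}{71}} = \frac{71}{17410816}$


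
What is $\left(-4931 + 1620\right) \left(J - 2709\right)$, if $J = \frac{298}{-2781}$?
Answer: $\frac{24945163397}{2781} \approx 8.9699 \cdot 10^{6}$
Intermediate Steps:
$J = - \frac{298}{2781}$ ($J = 298 \left(- \frac{1}{2781}\right) = - \frac{298}{2781} \approx -0.10716$)
$\left(-4931 + 1620\right) \left(J - 2709\right) = \left(-4931 + 1620\right) \left(- \frac{298}{2781} - 2709\right) = \left(-3311\right) \left(- \frac{7534027}{2781}\right) = \frac{24945163397}{2781}$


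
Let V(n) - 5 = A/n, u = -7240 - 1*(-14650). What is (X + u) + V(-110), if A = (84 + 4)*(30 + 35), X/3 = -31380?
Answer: -86777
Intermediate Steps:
X = -94140 (X = 3*(-31380) = -94140)
u = 7410 (u = -7240 + 14650 = 7410)
A = 5720 (A = 88*65 = 5720)
V(n) = 5 + 5720/n
(X + u) + V(-110) = (-94140 + 7410) + (5 + 5720/(-110)) = -86730 + (5 + 5720*(-1/110)) = -86730 + (5 - 52) = -86730 - 47 = -86777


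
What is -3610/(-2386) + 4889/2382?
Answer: 10132087/2841726 ≈ 3.5655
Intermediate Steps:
-3610/(-2386) + 4889/2382 = -3610*(-1/2386) + 4889*(1/2382) = 1805/1193 + 4889/2382 = 10132087/2841726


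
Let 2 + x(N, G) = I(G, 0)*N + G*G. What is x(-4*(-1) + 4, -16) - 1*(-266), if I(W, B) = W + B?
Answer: 392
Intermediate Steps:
I(W, B) = B + W
x(N, G) = -2 + G**2 + G*N (x(N, G) = -2 + ((0 + G)*N + G*G) = -2 + (G*N + G**2) = -2 + (G**2 + G*N) = -2 + G**2 + G*N)
x(-4*(-1) + 4, -16) - 1*(-266) = (-2 + (-16)**2 - 16*(-4*(-1) + 4)) - 1*(-266) = (-2 + 256 - 16*(4 + 4)) + 266 = (-2 + 256 - 16*8) + 266 = (-2 + 256 - 128) + 266 = 126 + 266 = 392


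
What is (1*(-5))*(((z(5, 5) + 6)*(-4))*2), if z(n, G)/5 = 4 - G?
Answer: 40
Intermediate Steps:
z(n, G) = 20 - 5*G (z(n, G) = 5*(4 - G) = 20 - 5*G)
(1*(-5))*(((z(5, 5) + 6)*(-4))*2) = (1*(-5))*((((20 - 5*5) + 6)*(-4))*2) = -5*((20 - 25) + 6)*(-4)*2 = -5*(-5 + 6)*(-4)*2 = -5*1*(-4)*2 = -(-20)*2 = -5*(-8) = 40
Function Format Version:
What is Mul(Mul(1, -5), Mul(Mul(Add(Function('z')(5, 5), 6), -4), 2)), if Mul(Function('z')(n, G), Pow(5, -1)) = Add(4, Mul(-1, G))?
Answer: 40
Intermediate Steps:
Function('z')(n, G) = Add(20, Mul(-5, G)) (Function('z')(n, G) = Mul(5, Add(4, Mul(-1, G))) = Add(20, Mul(-5, G)))
Mul(Mul(1, -5), Mul(Mul(Add(Function('z')(5, 5), 6), -4), 2)) = Mul(Mul(1, -5), Mul(Mul(Add(Add(20, Mul(-5, 5)), 6), -4), 2)) = Mul(-5, Mul(Mul(Add(Add(20, -25), 6), -4), 2)) = Mul(-5, Mul(Mul(Add(-5, 6), -4), 2)) = Mul(-5, Mul(Mul(1, -4), 2)) = Mul(-5, Mul(-4, 2)) = Mul(-5, -8) = 40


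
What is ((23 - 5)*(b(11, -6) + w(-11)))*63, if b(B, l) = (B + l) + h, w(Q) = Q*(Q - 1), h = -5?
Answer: 149688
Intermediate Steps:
w(Q) = Q*(-1 + Q)
b(B, l) = -5 + B + l (b(B, l) = (B + l) - 5 = -5 + B + l)
((23 - 5)*(b(11, -6) + w(-11)))*63 = ((23 - 5)*((-5 + 11 - 6) - 11*(-1 - 11)))*63 = (18*(0 - 11*(-12)))*63 = (18*(0 + 132))*63 = (18*132)*63 = 2376*63 = 149688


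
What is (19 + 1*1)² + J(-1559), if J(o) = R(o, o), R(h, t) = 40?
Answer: 440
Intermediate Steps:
J(o) = 40
(19 + 1*1)² + J(-1559) = (19 + 1*1)² + 40 = (19 + 1)² + 40 = 20² + 40 = 400 + 40 = 440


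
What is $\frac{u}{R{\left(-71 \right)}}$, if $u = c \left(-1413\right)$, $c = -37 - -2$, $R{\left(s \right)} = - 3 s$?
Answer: $\frac{16485}{71} \approx 232.18$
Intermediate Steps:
$c = -35$ ($c = -37 + 2 = -35$)
$u = 49455$ ($u = \left(-35\right) \left(-1413\right) = 49455$)
$\frac{u}{R{\left(-71 \right)}} = \frac{49455}{\left(-3\right) \left(-71\right)} = \frac{49455}{213} = 49455 \cdot \frac{1}{213} = \frac{16485}{71}$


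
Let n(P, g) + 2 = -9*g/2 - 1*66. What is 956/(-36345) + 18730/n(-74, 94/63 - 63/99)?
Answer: -20968964608/80431485 ≈ -260.71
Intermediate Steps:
n(P, g) = -68 - 9*g/2 (n(P, g) = -2 + (-9*g/2 - 1*66) = -2 + (-9*g/2 - 66) = -2 + (-66 - 9*g/2) = -68 - 9*g/2)
956/(-36345) + 18730/n(-74, 94/63 - 63/99) = 956/(-36345) + 18730/(-68 - 9*(94/63 - 63/99)/2) = 956*(-1/36345) + 18730/(-68 - 9*(94*(1/63) - 63*1/99)/2) = -956/36345 + 18730/(-68 - 9*(94/63 - 7/11)/2) = -956/36345 + 18730/(-68 - 9/2*593/693) = -956/36345 + 18730/(-68 - 593/154) = -956/36345 + 18730/(-11065/154) = -956/36345 + 18730*(-154/11065) = -956/36345 - 576884/2213 = -20968964608/80431485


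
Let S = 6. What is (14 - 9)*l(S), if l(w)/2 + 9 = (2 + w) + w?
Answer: 50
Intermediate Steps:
l(w) = -14 + 4*w (l(w) = -18 + 2*((2 + w) + w) = -18 + 2*(2 + 2*w) = -18 + (4 + 4*w) = -14 + 4*w)
(14 - 9)*l(S) = (14 - 9)*(-14 + 4*6) = 5*(-14 + 24) = 5*10 = 50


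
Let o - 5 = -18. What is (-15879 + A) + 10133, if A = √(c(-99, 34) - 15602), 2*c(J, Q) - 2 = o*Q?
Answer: -5746 + 3*I*√1758 ≈ -5746.0 + 125.79*I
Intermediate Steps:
o = -13 (o = 5 - 18 = -13)
c(J, Q) = 1 - 13*Q/2 (c(J, Q) = 1 + (-13*Q)/2 = 1 - 13*Q/2)
A = 3*I*√1758 (A = √((1 - 13/2*34) - 15602) = √((1 - 221) - 15602) = √(-220 - 15602) = √(-15822) = 3*I*√1758 ≈ 125.79*I)
(-15879 + A) + 10133 = (-15879 + 3*I*√1758) + 10133 = -5746 + 3*I*√1758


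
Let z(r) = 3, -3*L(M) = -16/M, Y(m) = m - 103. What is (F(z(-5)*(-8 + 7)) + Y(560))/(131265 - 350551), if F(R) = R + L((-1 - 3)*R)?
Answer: -2045/986787 ≈ -0.0020724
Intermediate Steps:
Y(m) = -103 + m
L(M) = 16/(3*M) (L(M) = -(-16)/(3*M) = 16/(3*M))
F(R) = R - 4/(3*R) (F(R) = R + 16/(3*(((-1 - 3)*R))) = R + 16/(3*((-4*R))) = R + 16*(-1/(4*R))/3 = R - 4/(3*R))
(F(z(-5)*(-8 + 7)) + Y(560))/(131265 - 350551) = ((3*(-8 + 7) - 4*1/(3*(-8 + 7))/3) + (-103 + 560))/(131265 - 350551) = ((3*(-1) - 4/(3*(3*(-1)))) + 457)/(-219286) = ((-3 - 4/3/(-3)) + 457)*(-1/219286) = ((-3 - 4/3*(-1/3)) + 457)*(-1/219286) = ((-3 + 4/9) + 457)*(-1/219286) = (-23/9 + 457)*(-1/219286) = (4090/9)*(-1/219286) = -2045/986787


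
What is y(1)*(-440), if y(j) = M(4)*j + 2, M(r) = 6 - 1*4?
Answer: -1760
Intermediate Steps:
M(r) = 2 (M(r) = 6 - 4 = 2)
y(j) = 2 + 2*j (y(j) = 2*j + 2 = 2 + 2*j)
y(1)*(-440) = (2 + 2*1)*(-440) = (2 + 2)*(-440) = 4*(-440) = -1760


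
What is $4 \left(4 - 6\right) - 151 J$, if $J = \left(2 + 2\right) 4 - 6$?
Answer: $-1518$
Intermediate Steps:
$J = 10$ ($J = 4 \cdot 4 - 6 = 16 - 6 = 10$)
$4 \left(4 - 6\right) - 151 J = 4 \left(4 - 6\right) - 1510 = 4 \left(-2\right) - 1510 = -8 - 1510 = -1518$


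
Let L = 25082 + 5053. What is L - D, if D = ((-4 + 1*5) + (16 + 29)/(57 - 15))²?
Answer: 5905619/196 ≈ 30131.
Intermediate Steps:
L = 30135
D = 841/196 (D = ((-4 + 5) + 45/42)² = (1 + 45*(1/42))² = (1 + 15/14)² = (29/14)² = 841/196 ≈ 4.2908)
L - D = 30135 - 1*841/196 = 30135 - 841/196 = 5905619/196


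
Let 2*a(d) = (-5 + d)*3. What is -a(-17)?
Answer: 33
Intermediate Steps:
a(d) = -15/2 + 3*d/2 (a(d) = ((-5 + d)*3)/2 = (-15 + 3*d)/2 = -15/2 + 3*d/2)
-a(-17) = -(-15/2 + (3/2)*(-17)) = -(-15/2 - 51/2) = -1*(-33) = 33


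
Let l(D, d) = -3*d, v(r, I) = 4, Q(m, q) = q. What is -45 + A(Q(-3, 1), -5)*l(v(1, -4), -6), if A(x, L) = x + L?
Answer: -117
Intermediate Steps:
A(x, L) = L + x
-45 + A(Q(-3, 1), -5)*l(v(1, -4), -6) = -45 + (-5 + 1)*(-3*(-6)) = -45 - 4*18 = -45 - 72 = -117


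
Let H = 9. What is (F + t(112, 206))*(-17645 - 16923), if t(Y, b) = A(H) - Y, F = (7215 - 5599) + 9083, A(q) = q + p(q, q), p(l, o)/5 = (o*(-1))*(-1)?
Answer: -367838088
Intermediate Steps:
p(l, o) = 5*o (p(l, o) = 5*((o*(-1))*(-1)) = 5*(-o*(-1)) = 5*o)
A(q) = 6*q (A(q) = q + 5*q = 6*q)
F = 10699 (F = 1616 + 9083 = 10699)
t(Y, b) = 54 - Y (t(Y, b) = 6*9 - Y = 54 - Y)
(F + t(112, 206))*(-17645 - 16923) = (10699 + (54 - 1*112))*(-17645 - 16923) = (10699 + (54 - 112))*(-34568) = (10699 - 58)*(-34568) = 10641*(-34568) = -367838088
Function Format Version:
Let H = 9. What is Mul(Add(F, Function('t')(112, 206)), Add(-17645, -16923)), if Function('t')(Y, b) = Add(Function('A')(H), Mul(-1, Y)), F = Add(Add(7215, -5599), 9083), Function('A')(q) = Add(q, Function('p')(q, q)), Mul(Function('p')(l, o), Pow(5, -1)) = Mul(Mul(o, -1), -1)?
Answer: -367838088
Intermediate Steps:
Function('p')(l, o) = Mul(5, o) (Function('p')(l, o) = Mul(5, Mul(Mul(o, -1), -1)) = Mul(5, Mul(Mul(-1, o), -1)) = Mul(5, o))
Function('A')(q) = Mul(6, q) (Function('A')(q) = Add(q, Mul(5, q)) = Mul(6, q))
F = 10699 (F = Add(1616, 9083) = 10699)
Function('t')(Y, b) = Add(54, Mul(-1, Y)) (Function('t')(Y, b) = Add(Mul(6, 9), Mul(-1, Y)) = Add(54, Mul(-1, Y)))
Mul(Add(F, Function('t')(112, 206)), Add(-17645, -16923)) = Mul(Add(10699, Add(54, Mul(-1, 112))), Add(-17645, -16923)) = Mul(Add(10699, Add(54, -112)), -34568) = Mul(Add(10699, -58), -34568) = Mul(10641, -34568) = -367838088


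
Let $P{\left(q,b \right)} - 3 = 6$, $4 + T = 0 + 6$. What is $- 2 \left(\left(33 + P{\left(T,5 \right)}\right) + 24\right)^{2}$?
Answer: $-8712$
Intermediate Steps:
$T = 2$ ($T = -4 + \left(0 + 6\right) = -4 + 6 = 2$)
$P{\left(q,b \right)} = 9$ ($P{\left(q,b \right)} = 3 + 6 = 9$)
$- 2 \left(\left(33 + P{\left(T,5 \right)}\right) + 24\right)^{2} = - 2 \left(\left(33 + 9\right) + 24\right)^{2} = - 2 \left(42 + 24\right)^{2} = - 2 \cdot 66^{2} = \left(-2\right) 4356 = -8712$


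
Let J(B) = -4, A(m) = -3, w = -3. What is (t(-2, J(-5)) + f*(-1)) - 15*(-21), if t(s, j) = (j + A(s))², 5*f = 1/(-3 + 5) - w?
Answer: 3633/10 ≈ 363.30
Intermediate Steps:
f = 7/10 (f = (1/(-3 + 5) - 1*(-3))/5 = (1/2 + 3)/5 = (½ + 3)/5 = (⅕)*(7/2) = 7/10 ≈ 0.70000)
t(s, j) = (-3 + j)² (t(s, j) = (j - 3)² = (-3 + j)²)
(t(-2, J(-5)) + f*(-1)) - 15*(-21) = ((-3 - 4)² + (7/10)*(-1)) - 15*(-21) = ((-7)² - 7/10) + 315 = (49 - 7/10) + 315 = 483/10 + 315 = 3633/10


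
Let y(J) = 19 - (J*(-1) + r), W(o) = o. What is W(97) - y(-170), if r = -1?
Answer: 247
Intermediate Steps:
y(J) = 20 + J (y(J) = 19 - (J*(-1) - 1) = 19 - (-J - 1) = 19 - (-1 - J) = 19 + (1 + J) = 20 + J)
W(97) - y(-170) = 97 - (20 - 170) = 97 - 1*(-150) = 97 + 150 = 247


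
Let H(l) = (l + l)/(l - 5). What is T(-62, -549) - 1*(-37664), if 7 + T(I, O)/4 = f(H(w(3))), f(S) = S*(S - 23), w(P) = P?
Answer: 37948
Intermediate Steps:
H(l) = 2*l/(-5 + l) (H(l) = (2*l)/(-5 + l) = 2*l/(-5 + l))
f(S) = S*(-23 + S)
T(I, O) = 284 (T(I, O) = -28 + 4*((2*3/(-5 + 3))*(-23 + 2*3/(-5 + 3))) = -28 + 4*((2*3/(-2))*(-23 + 2*3/(-2))) = -28 + 4*((2*3*(-½))*(-23 + 2*3*(-½))) = -28 + 4*(-3*(-23 - 3)) = -28 + 4*(-3*(-26)) = -28 + 4*78 = -28 + 312 = 284)
T(-62, -549) - 1*(-37664) = 284 - 1*(-37664) = 284 + 37664 = 37948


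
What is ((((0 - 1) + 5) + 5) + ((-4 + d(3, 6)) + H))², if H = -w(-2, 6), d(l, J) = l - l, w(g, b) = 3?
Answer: 4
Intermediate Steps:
d(l, J) = 0
H = -3 (H = -1*3 = -3)
((((0 - 1) + 5) + 5) + ((-4 + d(3, 6)) + H))² = ((((0 - 1) + 5) + 5) + ((-4 + 0) - 3))² = (((-1 + 5) + 5) + (-4 - 3))² = ((4 + 5) - 7)² = (9 - 7)² = 2² = 4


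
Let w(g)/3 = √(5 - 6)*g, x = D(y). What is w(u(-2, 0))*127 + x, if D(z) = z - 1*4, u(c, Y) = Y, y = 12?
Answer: 8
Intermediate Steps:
D(z) = -4 + z (D(z) = z - 4 = -4 + z)
x = 8 (x = -4 + 12 = 8)
w(g) = 3*I*g (w(g) = 3*(√(5 - 6)*g) = 3*(√(-1)*g) = 3*(I*g) = 3*I*g)
w(u(-2, 0))*127 + x = (3*I*0)*127 + 8 = 0*127 + 8 = 0 + 8 = 8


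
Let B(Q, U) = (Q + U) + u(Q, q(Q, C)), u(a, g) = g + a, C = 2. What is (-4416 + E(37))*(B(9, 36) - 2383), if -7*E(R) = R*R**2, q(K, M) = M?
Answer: 189801755/7 ≈ 2.7115e+7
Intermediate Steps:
u(a, g) = a + g
E(R) = -R**3/7 (E(R) = -R*R**2/7 = -R**3/7)
B(Q, U) = 2 + U + 2*Q (B(Q, U) = (Q + U) + (Q + 2) = (Q + U) + (2 + Q) = 2 + U + 2*Q)
(-4416 + E(37))*(B(9, 36) - 2383) = (-4416 - 1/7*37**3)*((2 + 36 + 2*9) - 2383) = (-4416 - 1/7*50653)*((2 + 36 + 18) - 2383) = (-4416 - 50653/7)*(56 - 2383) = -81565/7*(-2327) = 189801755/7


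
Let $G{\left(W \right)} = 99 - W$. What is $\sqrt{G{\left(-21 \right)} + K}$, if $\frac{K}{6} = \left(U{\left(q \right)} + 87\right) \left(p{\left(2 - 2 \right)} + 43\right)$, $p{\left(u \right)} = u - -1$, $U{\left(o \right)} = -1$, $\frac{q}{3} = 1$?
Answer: $6 \sqrt{634} \approx 151.08$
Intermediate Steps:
$q = 3$ ($q = 3 \cdot 1 = 3$)
$p{\left(u \right)} = 1 + u$ ($p{\left(u \right)} = u + 1 = 1 + u$)
$K = 22704$ ($K = 6 \left(-1 + 87\right) \left(\left(1 + \left(2 - 2\right)\right) + 43\right) = 6 \cdot 86 \left(\left(1 + 0\right) + 43\right) = 6 \cdot 86 \left(1 + 43\right) = 6 \cdot 86 \cdot 44 = 6 \cdot 3784 = 22704$)
$\sqrt{G{\left(-21 \right)} + K} = \sqrt{\left(99 - -21\right) + 22704} = \sqrt{\left(99 + 21\right) + 22704} = \sqrt{120 + 22704} = \sqrt{22824} = 6 \sqrt{634}$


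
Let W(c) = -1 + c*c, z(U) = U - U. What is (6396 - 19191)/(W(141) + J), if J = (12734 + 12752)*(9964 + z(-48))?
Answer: -4265/84654128 ≈ -5.0381e-5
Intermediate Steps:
z(U) = 0
J = 253942504 (J = (12734 + 12752)*(9964 + 0) = 25486*9964 = 253942504)
W(c) = -1 + c²
(6396 - 19191)/(W(141) + J) = (6396 - 19191)/((-1 + 141²) + 253942504) = -12795/((-1 + 19881) + 253942504) = -12795/(19880 + 253942504) = -12795/253962384 = -12795*1/253962384 = -4265/84654128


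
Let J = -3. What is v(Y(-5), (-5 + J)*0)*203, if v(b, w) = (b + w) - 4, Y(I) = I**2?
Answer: 4263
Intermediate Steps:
v(b, w) = -4 + b + w
v(Y(-5), (-5 + J)*0)*203 = (-4 + (-5)**2 + (-5 - 3)*0)*203 = (-4 + 25 - 8*0)*203 = (-4 + 25 + 0)*203 = 21*203 = 4263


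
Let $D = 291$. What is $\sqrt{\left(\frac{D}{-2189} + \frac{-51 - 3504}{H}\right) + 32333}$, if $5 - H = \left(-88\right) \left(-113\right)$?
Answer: $\frac{\sqrt{1700526546168755591}}{7252157} \approx 179.81$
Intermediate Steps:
$H = -9939$ ($H = 5 - \left(-88\right) \left(-113\right) = 5 - 9944 = -9939$)
$\sqrt{\left(\frac{D}{-2189} + \frac{-51 - 3504}{H}\right) + 32333} = \sqrt{\left(\frac{291}{-2189} + \frac{-51 - 3504}{-9939}\right) + 32333} = \sqrt{\left(291 \left(- \frac{1}{2189}\right) + \left(-51 - 3504\right) \left(- \frac{1}{9939}\right)\right) + 32333} = \sqrt{\left(- \frac{291}{2189} - - \frac{1185}{3313}\right) + 32333} = \sqrt{\left(- \frac{291}{2189} + \frac{1185}{3313}\right) + 32333} = \sqrt{\frac{1629882}{7252157} + 32333} = \sqrt{\frac{234485622163}{7252157}} = \frac{\sqrt{1700526546168755591}}{7252157}$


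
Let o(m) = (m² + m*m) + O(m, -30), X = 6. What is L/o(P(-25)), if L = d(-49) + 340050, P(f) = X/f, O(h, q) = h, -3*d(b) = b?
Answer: -637624375/234 ≈ -2.7249e+6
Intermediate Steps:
d(b) = -b/3
P(f) = 6/f
L = 1020199/3 (L = -⅓*(-49) + 340050 = 49/3 + 340050 = 1020199/3 ≈ 3.4007e+5)
o(m) = m + 2*m² (o(m) = (m² + m*m) + m = (m² + m²) + m = 2*m² + m = m + 2*m²)
L/o(P(-25)) = 1020199/(3*(((6/(-25))*(1 + 2*(6/(-25)))))) = 1020199/(3*(((6*(-1/25))*(1 + 2*(6*(-1/25)))))) = 1020199/(3*((-6*(1 + 2*(-6/25))/25))) = 1020199/(3*((-6*(1 - 12/25)/25))) = 1020199/(3*((-6/25*13/25))) = 1020199/(3*(-78/625)) = (1020199/3)*(-625/78) = -637624375/234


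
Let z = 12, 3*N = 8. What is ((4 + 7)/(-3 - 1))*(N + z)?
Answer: -121/3 ≈ -40.333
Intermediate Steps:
N = 8/3 (N = (1/3)*8 = 8/3 ≈ 2.6667)
((4 + 7)/(-3 - 1))*(N + z) = ((4 + 7)/(-3 - 1))*(8/3 + 12) = (11/(-4))*(44/3) = (11*(-1/4))*(44/3) = -11/4*44/3 = -121/3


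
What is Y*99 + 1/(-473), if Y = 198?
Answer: 9271745/473 ≈ 19602.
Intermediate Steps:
Y*99 + 1/(-473) = 198*99 + 1/(-473) = 19602 - 1/473 = 9271745/473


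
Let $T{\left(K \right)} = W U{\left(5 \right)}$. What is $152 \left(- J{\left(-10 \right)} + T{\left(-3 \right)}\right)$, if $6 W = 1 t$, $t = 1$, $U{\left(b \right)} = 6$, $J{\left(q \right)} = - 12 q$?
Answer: $-18088$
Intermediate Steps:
$W = \frac{1}{6}$ ($W = \frac{1 \cdot 1}{6} = \frac{1}{6} \cdot 1 = \frac{1}{6} \approx 0.16667$)
$T{\left(K \right)} = 1$ ($T{\left(K \right)} = \frac{1}{6} \cdot 6 = 1$)
$152 \left(- J{\left(-10 \right)} + T{\left(-3 \right)}\right) = 152 \left(- \left(-12\right) \left(-10\right) + 1\right) = 152 \left(\left(-1\right) 120 + 1\right) = 152 \left(-120 + 1\right) = 152 \left(-119\right) = -18088$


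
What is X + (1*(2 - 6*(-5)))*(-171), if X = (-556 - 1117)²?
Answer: 2793457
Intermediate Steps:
X = 2798929 (X = (-1673)² = 2798929)
X + (1*(2 - 6*(-5)))*(-171) = 2798929 + (1*(2 - 6*(-5)))*(-171) = 2798929 + (1*(2 + 30))*(-171) = 2798929 + (1*32)*(-171) = 2798929 + 32*(-171) = 2798929 - 5472 = 2793457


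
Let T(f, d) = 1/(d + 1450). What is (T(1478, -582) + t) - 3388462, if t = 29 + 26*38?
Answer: -2940302259/868 ≈ -3.3874e+6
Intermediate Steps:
t = 1017 (t = 29 + 988 = 1017)
T(f, d) = 1/(1450 + d)
(T(1478, -582) + t) - 3388462 = (1/(1450 - 582) + 1017) - 3388462 = (1/868 + 1017) - 3388462 = 882757/868 - 3388462 = -2940302259/868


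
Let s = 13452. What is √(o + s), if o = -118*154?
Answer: 4*I*√295 ≈ 68.702*I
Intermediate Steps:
o = -18172
√(o + s) = √(-18172 + 13452) = √(-4720) = 4*I*√295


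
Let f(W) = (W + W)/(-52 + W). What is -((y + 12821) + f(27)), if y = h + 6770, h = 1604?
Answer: -529821/25 ≈ -21193.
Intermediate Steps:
y = 8374 (y = 1604 + 6770 = 8374)
f(W) = 2*W/(-52 + W) (f(W) = (2*W)/(-52 + W) = 2*W/(-52 + W))
-((y + 12821) + f(27)) = -((8374 + 12821) + 2*27/(-52 + 27)) = -(21195 + 2*27/(-25)) = -(21195 + 2*27*(-1/25)) = -(21195 - 54/25) = -1*529821/25 = -529821/25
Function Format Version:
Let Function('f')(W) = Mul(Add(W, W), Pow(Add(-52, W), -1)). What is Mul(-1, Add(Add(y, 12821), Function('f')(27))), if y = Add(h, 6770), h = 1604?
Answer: Rational(-529821, 25) ≈ -21193.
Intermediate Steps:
y = 8374 (y = Add(1604, 6770) = 8374)
Function('f')(W) = Mul(2, W, Pow(Add(-52, W), -1)) (Function('f')(W) = Mul(Mul(2, W), Pow(Add(-52, W), -1)) = Mul(2, W, Pow(Add(-52, W), -1)))
Mul(-1, Add(Add(y, 12821), Function('f')(27))) = Mul(-1, Add(Add(8374, 12821), Mul(2, 27, Pow(Add(-52, 27), -1)))) = Mul(-1, Add(21195, Mul(2, 27, Pow(-25, -1)))) = Mul(-1, Add(21195, Mul(2, 27, Rational(-1, 25)))) = Mul(-1, Add(21195, Rational(-54, 25))) = Mul(-1, Rational(529821, 25)) = Rational(-529821, 25)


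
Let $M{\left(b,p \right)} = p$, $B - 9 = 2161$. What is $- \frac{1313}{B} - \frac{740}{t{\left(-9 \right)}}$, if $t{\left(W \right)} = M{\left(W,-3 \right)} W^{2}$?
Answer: $\frac{1286741}{527310} \approx 2.4402$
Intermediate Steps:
$B = 2170$ ($B = 9 + 2161 = 2170$)
$t{\left(W \right)} = - 3 W^{2}$
$- \frac{1313}{B} - \frac{740}{t{\left(-9 \right)}} = - \frac{1313}{2170} - \frac{740}{\left(-3\right) \left(-9\right)^{2}} = \left(-1313\right) \frac{1}{2170} - \frac{740}{\left(-3\right) 81} = - \frac{1313}{2170} - \frac{740}{-243} = - \frac{1313}{2170} - - \frac{740}{243} = - \frac{1313}{2170} + \frac{740}{243} = \frac{1286741}{527310}$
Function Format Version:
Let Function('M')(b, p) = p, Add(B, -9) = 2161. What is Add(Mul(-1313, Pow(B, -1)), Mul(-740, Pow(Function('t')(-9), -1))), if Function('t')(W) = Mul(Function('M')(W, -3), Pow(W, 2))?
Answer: Rational(1286741, 527310) ≈ 2.4402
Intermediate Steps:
B = 2170 (B = Add(9, 2161) = 2170)
Function('t')(W) = Mul(-3, Pow(W, 2))
Add(Mul(-1313, Pow(B, -1)), Mul(-740, Pow(Function('t')(-9), -1))) = Add(Mul(-1313, Pow(2170, -1)), Mul(-740, Pow(Mul(-3, Pow(-9, 2)), -1))) = Add(Mul(-1313, Rational(1, 2170)), Mul(-740, Pow(Mul(-3, 81), -1))) = Add(Rational(-1313, 2170), Mul(-740, Pow(-243, -1))) = Add(Rational(-1313, 2170), Mul(-740, Rational(-1, 243))) = Add(Rational(-1313, 2170), Rational(740, 243)) = Rational(1286741, 527310)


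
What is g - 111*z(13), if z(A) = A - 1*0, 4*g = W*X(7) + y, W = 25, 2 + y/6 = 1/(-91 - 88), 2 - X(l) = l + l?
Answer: -544521/358 ≈ -1521.0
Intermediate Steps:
X(l) = 2 - 2*l (X(l) = 2 - (l + l) = 2 - 2*l)
y = -2154/179 (y = -12 + 6/(-91 - 88) = -12 + 6/(-179) = -12 + 6*(-1/179) = -12 - 6/179 = -2154/179 ≈ -12.034)
g = -27927/358 (g = (25*(2 - 2*7) - 2154/179)/4 = (25*(2 - 14) - 2154/179)/4 = (25*(-12) - 2154/179)/4 = (-300 - 2154/179)/4 = (¼)*(-55854/179) = -27927/358 ≈ -78.008)
z(A) = A (z(A) = A + 0 = A)
g - 111*z(13) = -27927/358 - 111*13 = -27927/358 - 1*1443 = -27927/358 - 1443 = -544521/358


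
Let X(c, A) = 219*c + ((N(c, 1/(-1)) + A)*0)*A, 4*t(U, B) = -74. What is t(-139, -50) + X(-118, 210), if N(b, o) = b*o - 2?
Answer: -51721/2 ≈ -25861.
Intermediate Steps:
N(b, o) = -2 + b*o
t(U, B) = -37/2 (t(U, B) = (1/4)*(-74) = -37/2)
X(c, A) = 219*c (X(c, A) = 219*c + (((-2 + c/(-1)) + A)*0)*A = 219*c + (((-2 + c*(-1)) + A)*0)*A = 219*c + (((-2 - c) + A)*0)*A = 219*c + ((-2 + A - c)*0)*A = 219*c + 0*A = 219*c + 0 = 219*c)
t(-139, -50) + X(-118, 210) = -37/2 + 219*(-118) = -37/2 - 25842 = -51721/2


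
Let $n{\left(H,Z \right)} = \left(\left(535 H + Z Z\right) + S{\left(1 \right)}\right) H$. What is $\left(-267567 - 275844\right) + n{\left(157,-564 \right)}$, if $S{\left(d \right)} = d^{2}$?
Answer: $62585033$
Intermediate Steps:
$n{\left(H,Z \right)} = H \left(1 + Z^{2} + 535 H\right)$ ($n{\left(H,Z \right)} = \left(\left(535 H + Z Z\right) + 1^{2}\right) H = \left(\left(535 H + Z^{2}\right) + 1\right) H = \left(\left(Z^{2} + 535 H\right) + 1\right) H = \left(1 + Z^{2} + 535 H\right) H = H \left(1 + Z^{2} + 535 H\right)$)
$\left(-267567 - 275844\right) + n{\left(157,-564 \right)} = \left(-267567 - 275844\right) + 157 \left(1 + \left(-564\right)^{2} + 535 \cdot 157\right) = -543411 + 157 \left(1 + 318096 + 83995\right) = -543411 + 157 \cdot 402092 = -543411 + 63128444 = 62585033$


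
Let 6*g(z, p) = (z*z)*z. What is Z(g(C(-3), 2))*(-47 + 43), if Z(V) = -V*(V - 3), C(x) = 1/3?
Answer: -485/6561 ≈ -0.073922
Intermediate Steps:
C(x) = ⅓
g(z, p) = z³/6 (g(z, p) = ((z*z)*z)/6 = (z²*z)/6 = z³/6)
Z(V) = -V*(-3 + V)
Z(g(C(-3), 2))*(-47 + 43) = (((⅓)³/6)*(3 - (⅓)³/6))*(-47 + 43) = (((⅙)*(1/27))*(3 - 1/(6*27)))*(-4) = ((3 - 1*1/162)/162)*(-4) = ((3 - 1/162)/162)*(-4) = ((1/162)*(485/162))*(-4) = (485/26244)*(-4) = -485/6561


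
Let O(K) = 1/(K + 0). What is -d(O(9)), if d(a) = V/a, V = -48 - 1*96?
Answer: 1296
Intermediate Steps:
O(K) = 1/K
V = -144 (V = -48 - 96 = -144)
d(a) = -144/a
-d(O(9)) = -(-144)/(1/9) = -(-144)/⅑ = -(-144)*9 = -1*(-1296) = 1296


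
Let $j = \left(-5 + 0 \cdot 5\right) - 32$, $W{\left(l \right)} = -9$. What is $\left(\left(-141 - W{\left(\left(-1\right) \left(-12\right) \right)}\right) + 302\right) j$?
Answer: $-6290$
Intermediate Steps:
$j = -37$ ($j = \left(-5 + 0\right) - 32 = -5 - 32 = -37$)
$\left(\left(-141 - W{\left(\left(-1\right) \left(-12\right) \right)}\right) + 302\right) j = \left(\left(-141 - -9\right) + 302\right) \left(-37\right) = \left(\left(-141 + 9\right) + 302\right) \left(-37\right) = \left(-132 + 302\right) \left(-37\right) = 170 \left(-37\right) = -6290$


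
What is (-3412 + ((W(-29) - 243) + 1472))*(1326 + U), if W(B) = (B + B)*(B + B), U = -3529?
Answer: -2601743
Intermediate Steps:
W(B) = 4*B**2 (W(B) = (2*B)*(2*B) = 4*B**2)
(-3412 + ((W(-29) - 243) + 1472))*(1326 + U) = (-3412 + ((4*(-29)**2 - 243) + 1472))*(1326 - 3529) = (-3412 + ((4*841 - 243) + 1472))*(-2203) = (-3412 + ((3364 - 243) + 1472))*(-2203) = (-3412 + (3121 + 1472))*(-2203) = (-3412 + 4593)*(-2203) = 1181*(-2203) = -2601743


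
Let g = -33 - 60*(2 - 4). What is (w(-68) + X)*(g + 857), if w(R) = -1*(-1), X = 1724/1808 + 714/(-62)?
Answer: -31621876/3503 ≈ -9027.1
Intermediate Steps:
X = -148003/14012 (X = 1724*(1/1808) + 714*(-1/62) = 431/452 - 357/31 = -148003/14012 ≈ -10.563)
w(R) = 1
g = 87 (g = -33 - 60*(-2) = -33 - 10*(-12) = -33 + 120 = 87)
(w(-68) + X)*(g + 857) = (1 - 148003/14012)*(87 + 857) = -133991/14012*944 = -31621876/3503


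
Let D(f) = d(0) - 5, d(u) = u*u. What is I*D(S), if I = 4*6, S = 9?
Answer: -120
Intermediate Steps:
d(u) = u**2
D(f) = -5 (D(f) = 0**2 - 5 = 0 - 5 = -5)
I = 24
I*D(S) = 24*(-5) = -120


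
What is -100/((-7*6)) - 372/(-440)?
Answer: 7453/2310 ≈ 3.2264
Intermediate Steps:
-100/((-7*6)) - 372/(-440) = -100/(-42) - 372*(-1/440) = -100*(-1/42) + 93/110 = 50/21 + 93/110 = 7453/2310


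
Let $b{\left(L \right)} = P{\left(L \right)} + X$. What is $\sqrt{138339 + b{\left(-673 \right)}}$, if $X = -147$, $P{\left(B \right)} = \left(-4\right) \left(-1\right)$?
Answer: $2 \sqrt{34549} \approx 371.75$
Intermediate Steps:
$P{\left(B \right)} = 4$
$b{\left(L \right)} = -143$ ($b{\left(L \right)} = 4 - 147 = -143$)
$\sqrt{138339 + b{\left(-673 \right)}} = \sqrt{138339 - 143} = \sqrt{138196} = 2 \sqrt{34549}$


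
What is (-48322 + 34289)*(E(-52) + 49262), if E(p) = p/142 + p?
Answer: -49029674172/71 ≈ -6.9056e+8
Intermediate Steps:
E(p) = 143*p/142 (E(p) = p/142 + p = 143*p/142)
(-48322 + 34289)*(E(-52) + 49262) = (-48322 + 34289)*((143/142)*(-52) + 49262) = -14033*(-3718/71 + 49262) = -14033*3493884/71 = -49029674172/71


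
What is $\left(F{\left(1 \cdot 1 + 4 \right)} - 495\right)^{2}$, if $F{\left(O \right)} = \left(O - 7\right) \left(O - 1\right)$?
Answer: $253009$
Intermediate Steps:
$F{\left(O \right)} = \left(-1 + O\right) \left(-7 + O\right)$ ($F{\left(O \right)} = \left(-7 + O\right) \left(-1 + O\right) = \left(-1 + O\right) \left(-7 + O\right)$)
$\left(F{\left(1 \cdot 1 + 4 \right)} - 495\right)^{2} = \left(\left(7 + \left(1 \cdot 1 + 4\right)^{2} - 8 \left(1 \cdot 1 + 4\right)\right) - 495\right)^{2} = \left(\left(7 + \left(1 + 4\right)^{2} - 8 \left(1 + 4\right)\right) - 495\right)^{2} = \left(\left(7 + 5^{2} - 40\right) - 495\right)^{2} = \left(\left(7 + 25 - 40\right) - 495\right)^{2} = \left(-8 - 495\right)^{2} = \left(-503\right)^{2} = 253009$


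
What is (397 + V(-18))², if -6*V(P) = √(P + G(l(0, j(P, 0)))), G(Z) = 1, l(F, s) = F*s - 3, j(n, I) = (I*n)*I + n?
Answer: (2382 - I*√17)²/36 ≈ 1.5761e+5 - 545.62*I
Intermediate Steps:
j(n, I) = n + n*I² (j(n, I) = n*I² + n = n + n*I²)
l(F, s) = -3 + F*s
V(P) = -√(1 + P)/6 (V(P) = -√(P + 1)/6 = -√(1 + P)/6)
(397 + V(-18))² = (397 - √(1 - 18)/6)² = (397 - I*√17/6)²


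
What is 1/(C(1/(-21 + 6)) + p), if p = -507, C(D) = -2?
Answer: -1/509 ≈ -0.0019646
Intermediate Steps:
1/(C(1/(-21 + 6)) + p) = 1/(-2 - 507) = 1/(-509) = -1/509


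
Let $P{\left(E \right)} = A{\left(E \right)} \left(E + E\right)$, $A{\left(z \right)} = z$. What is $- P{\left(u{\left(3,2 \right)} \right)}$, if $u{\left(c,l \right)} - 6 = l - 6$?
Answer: $-8$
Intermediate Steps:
$u{\left(c,l \right)} = l$ ($u{\left(c,l \right)} = 6 + \left(l - 6\right) = 6 + \left(-6 + l\right) = l$)
$P{\left(E \right)} = 2 E^{2}$ ($P{\left(E \right)} = E \left(E + E\right) = E 2 E = 2 E^{2}$)
$- P{\left(u{\left(3,2 \right)} \right)} = - 2 \cdot 2^{2} = - 2 \cdot 4 = \left(-1\right) 8 = -8$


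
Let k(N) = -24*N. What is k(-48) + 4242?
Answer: 5394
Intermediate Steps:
k(-48) + 4242 = -24*(-48) + 4242 = 1152 + 4242 = 5394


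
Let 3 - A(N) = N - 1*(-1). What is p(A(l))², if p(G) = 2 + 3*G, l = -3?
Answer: 289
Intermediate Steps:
A(N) = 2 - N (A(N) = 3 - (N - 1*(-1)) = 3 - (N + 1) = 3 - (1 + N) = 3 + (-1 - N) = 2 - N)
p(A(l))² = (2 + 3*(2 - 1*(-3)))² = (2 + 3*(2 + 3))² = (2 + 3*5)² = (2 + 15)² = 17² = 289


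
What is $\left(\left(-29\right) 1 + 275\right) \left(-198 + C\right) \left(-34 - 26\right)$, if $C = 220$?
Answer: $-324720$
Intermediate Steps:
$\left(\left(-29\right) 1 + 275\right) \left(-198 + C\right) \left(-34 - 26\right) = \left(\left(-29\right) 1 + 275\right) \left(-198 + 220\right) \left(-34 - 26\right) = \left(-29 + 275\right) 22 \left(-60\right) = 246 \cdot 22 \left(-60\right) = 5412 \left(-60\right) = -324720$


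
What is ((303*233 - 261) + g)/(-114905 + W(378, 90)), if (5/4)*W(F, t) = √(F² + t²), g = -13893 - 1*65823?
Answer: 26939477250/330076559881 + 3376080*√466/330076559881 ≈ 0.081837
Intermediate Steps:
g = -79716 (g = -13893 - 65823 = -79716)
W(F, t) = 4*√(F² + t²)/5
((303*233 - 261) + g)/(-114905 + W(378, 90)) = ((303*233 - 261) - 79716)/(-114905 + 4*√(378² + 90²)/5) = ((70599 - 261) - 79716)/(-114905 + 4*√(142884 + 8100)/5) = (70338 - 79716)/(-114905 + 4*√150984/5) = -9378/(-114905 + 4*(18*√466)/5) = -9378/(-114905 + 72*√466/5)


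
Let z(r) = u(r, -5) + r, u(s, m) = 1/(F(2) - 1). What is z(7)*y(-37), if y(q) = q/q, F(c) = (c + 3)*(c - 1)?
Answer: 29/4 ≈ 7.2500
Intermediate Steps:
F(c) = (-1 + c)*(3 + c) (F(c) = (3 + c)*(-1 + c) = (-1 + c)*(3 + c))
u(s, m) = 1/4 (u(s, m) = 1/((-3 + 2**2 + 2*2) - 1) = 1/((-3 + 4 + 4) - 1) = 1/(5 - 1) = 1/4)
z(r) = 1/4 + r
y(q) = 1
z(7)*y(-37) = (1/4 + 7)*1 = (29/4)*1 = 29/4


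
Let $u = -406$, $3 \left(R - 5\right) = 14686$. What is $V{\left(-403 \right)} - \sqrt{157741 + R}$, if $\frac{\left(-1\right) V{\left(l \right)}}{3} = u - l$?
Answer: $9 - \frac{2 \sqrt{365943}}{3} \approx -394.29$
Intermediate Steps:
$R = \frac{14701}{3}$ ($R = 5 + \frac{1}{3} \cdot 14686 = 5 + \frac{14686}{3} = \frac{14701}{3} \approx 4900.3$)
$V{\left(l \right)} = 1218 + 3 l$ ($V{\left(l \right)} = - 3 \left(-406 - l\right) = 1218 + 3 l$)
$V{\left(-403 \right)} - \sqrt{157741 + R} = \left(1218 + 3 \left(-403\right)\right) - \sqrt{157741 + \frac{14701}{3}} = \left(1218 - 1209\right) - \sqrt{\frac{487924}{3}} = 9 - \frac{2 \sqrt{365943}}{3}$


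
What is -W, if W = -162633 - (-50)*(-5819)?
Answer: 453583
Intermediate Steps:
W = -453583 (W = -162633 - 1*290950 = -162633 - 290950 = -453583)
-W = -1*(-453583) = 453583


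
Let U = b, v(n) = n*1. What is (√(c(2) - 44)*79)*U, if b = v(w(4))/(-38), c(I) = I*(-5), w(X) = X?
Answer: -474*I*√6/19 ≈ -61.108*I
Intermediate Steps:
c(I) = -5*I
v(n) = n
b = -2/19 (b = 4/(-38) = 4*(-1/38) = -2/19 ≈ -0.10526)
U = -2/19 ≈ -0.10526
(√(c(2) - 44)*79)*U = (√(-5*2 - 44)*79)*(-2/19) = (√(-10 - 44)*79)*(-2/19) = (√(-54)*79)*(-2/19) = ((3*I*√6)*79)*(-2/19) = (237*I*√6)*(-2/19) = -474*I*√6/19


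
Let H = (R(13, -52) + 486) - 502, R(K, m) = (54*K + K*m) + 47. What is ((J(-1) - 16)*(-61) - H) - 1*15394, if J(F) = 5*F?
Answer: -14170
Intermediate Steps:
R(K, m) = 47 + 54*K + K*m
H = 57 (H = ((47 + 54*13 + 13*(-52)) + 486) - 502 = ((47 + 702 - 676) + 486) - 502 = (73 + 486) - 502 = 559 - 502 = 57)
((J(-1) - 16)*(-61) - H) - 1*15394 = ((5*(-1) - 16)*(-61) - 1*57) - 1*15394 = ((-5 - 16)*(-61) - 57) - 15394 = (-21*(-61) - 57) - 15394 = (1281 - 57) - 15394 = 1224 - 15394 = -14170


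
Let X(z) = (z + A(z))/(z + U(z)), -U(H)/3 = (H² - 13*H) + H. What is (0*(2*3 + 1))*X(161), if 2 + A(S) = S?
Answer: 0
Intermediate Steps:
U(H) = -3*H² + 36*H (U(H) = -3*((H² - 13*H) + H) = -3*(H² - 12*H) = -3*H² + 36*H)
A(S) = -2 + S
X(z) = (-2 + 2*z)/(z + 3*z*(12 - z)) (X(z) = (z + (-2 + z))/(z + 3*z*(12 - z)) = (-2 + 2*z)/(z + 3*z*(12 - z)))
(0*(2*3 + 1))*X(161) = (0*(2*3 + 1))*(2*(1 - 1*161)/(161*(-37 + 3*161))) = (0*(6 + 1))*(2*(1/161)*(1 - 161)/(-37 + 483)) = (0*7)*(2*(1/161)*(-160)/446) = 0*(2*(1/161)*(1/446)*(-160)) = 0*(-160/35903) = 0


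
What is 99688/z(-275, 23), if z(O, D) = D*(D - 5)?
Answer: 49844/207 ≈ 240.79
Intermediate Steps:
z(O, D) = D*(-5 + D)
99688/z(-275, 23) = 99688/((23*(-5 + 23))) = 99688/((23*18)) = 99688/414 = 99688*(1/414) = 49844/207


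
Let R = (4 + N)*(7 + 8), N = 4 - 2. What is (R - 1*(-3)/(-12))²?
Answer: 128881/16 ≈ 8055.1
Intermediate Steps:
N = 2
R = 90 (R = (4 + 2)*(7 + 8) = 6*15 = 90)
(R - 1*(-3)/(-12))² = (90 - 1*(-3)/(-12))² = (90 + 3*(-1/12))² = (90 - ¼)² = (359/4)² = 128881/16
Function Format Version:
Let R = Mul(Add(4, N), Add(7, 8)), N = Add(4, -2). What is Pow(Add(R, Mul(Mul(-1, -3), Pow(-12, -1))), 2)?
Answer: Rational(128881, 16) ≈ 8055.1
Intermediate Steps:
N = 2
R = 90 (R = Mul(Add(4, 2), Add(7, 8)) = Mul(6, 15) = 90)
Pow(Add(R, Mul(Mul(-1, -3), Pow(-12, -1))), 2) = Pow(Add(90, Mul(Mul(-1, -3), Pow(-12, -1))), 2) = Pow(Add(90, Mul(3, Rational(-1, 12))), 2) = Pow(Add(90, Rational(-1, 4)), 2) = Pow(Rational(359, 4), 2) = Rational(128881, 16)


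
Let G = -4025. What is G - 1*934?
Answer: -4959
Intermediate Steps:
G - 1*934 = -4025 - 1*934 = -4025 - 934 = -4959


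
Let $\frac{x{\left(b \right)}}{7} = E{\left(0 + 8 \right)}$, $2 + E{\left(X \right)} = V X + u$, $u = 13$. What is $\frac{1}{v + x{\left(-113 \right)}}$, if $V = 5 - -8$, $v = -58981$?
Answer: $- \frac{1}{58176} \approx -1.7189 \cdot 10^{-5}$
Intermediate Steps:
$V = 13$ ($V = 5 + 8 = 13$)
$E{\left(X \right)} = 11 + 13 X$ ($E{\left(X \right)} = -2 + \left(13 X + 13\right) = -2 + \left(13 + 13 X\right) = 11 + 13 X$)
$x{\left(b \right)} = 805$ ($x{\left(b \right)} = 7 \left(11 + 13 \left(0 + 8\right)\right) = 7 \left(11 + 13 \cdot 8\right) = 7 \left(11 + 104\right) = 7 \cdot 115 = 805$)
$\frac{1}{v + x{\left(-113 \right)}} = \frac{1}{-58981 + 805} = \frac{1}{-58176} = - \frac{1}{58176}$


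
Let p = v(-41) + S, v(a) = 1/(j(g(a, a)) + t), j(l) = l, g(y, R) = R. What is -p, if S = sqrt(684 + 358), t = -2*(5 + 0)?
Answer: 1/51 - sqrt(1042) ≈ -32.260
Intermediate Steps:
t = -10 (t = -2*5 = -10)
v(a) = 1/(-10 + a) (v(a) = 1/(a - 10) = 1/(-10 + a))
S = sqrt(1042) ≈ 32.280
p = -1/51 + sqrt(1042) (p = 1/(-10 - 41) + sqrt(1042) = 1/(-51) + sqrt(1042) = -1/51 + sqrt(1042) ≈ 32.260)
-p = -(-1/51 + sqrt(1042)) = 1/51 - sqrt(1042)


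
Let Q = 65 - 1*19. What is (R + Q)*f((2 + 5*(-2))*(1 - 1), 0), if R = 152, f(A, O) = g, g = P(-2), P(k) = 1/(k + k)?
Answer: -99/2 ≈ -49.500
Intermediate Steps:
P(k) = 1/(2*k)
g = -1/4 (g = (1/2)/(-2) = (1/2)*(-1/2) = -1/4 ≈ -0.25000)
f(A, O) = -1/4
Q = 46 (Q = 65 - 19 = 46)
(R + Q)*f((2 + 5*(-2))*(1 - 1), 0) = (152 + 46)*(-1/4) = 198*(-1/4) = -99/2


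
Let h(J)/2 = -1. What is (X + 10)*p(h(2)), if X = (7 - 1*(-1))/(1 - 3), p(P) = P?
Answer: -12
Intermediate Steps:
h(J) = -2 (h(J) = 2*(-1) = -2)
X = -4 (X = (7 + 1)/(-2) = 8*(-1/2) = -4)
(X + 10)*p(h(2)) = (-4 + 10)*(-2) = 6*(-2) = -12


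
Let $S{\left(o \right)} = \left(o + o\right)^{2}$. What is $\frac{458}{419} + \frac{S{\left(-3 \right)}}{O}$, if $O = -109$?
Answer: $\frac{34838}{45671} \approx 0.7628$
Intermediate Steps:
$S{\left(o \right)} = 4 o^{2}$ ($S{\left(o \right)} = \left(2 o\right)^{2} = 4 o^{2}$)
$\frac{458}{419} + \frac{S{\left(-3 \right)}}{O} = \frac{458}{419} + \frac{4 \left(-3\right)^{2}}{-109} = 458 \cdot \frac{1}{419} + 4 \cdot 9 \left(- \frac{1}{109}\right) = \frac{458}{419} + 36 \left(- \frac{1}{109}\right) = \frac{458}{419} - \frac{36}{109} = \frac{34838}{45671}$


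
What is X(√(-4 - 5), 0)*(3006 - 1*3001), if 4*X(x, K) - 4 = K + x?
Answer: 5 + 15*I/4 ≈ 5.0 + 3.75*I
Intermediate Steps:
X(x, K) = 1 + K/4 + x/4 (X(x, K) = 1 + (K + x)/4 = 1 + (K/4 + x/4) = 1 + K/4 + x/4)
X(√(-4 - 5), 0)*(3006 - 1*3001) = (1 + (¼)*0 + √(-4 - 5)/4)*(3006 - 1*3001) = (1 + 0 + √(-9)/4)*(3006 - 3001) = (1 + 0 + (3*I)/4)*5 = (1 + 0 + 3*I/4)*5 = (1 + 3*I/4)*5 = 5 + 15*I/4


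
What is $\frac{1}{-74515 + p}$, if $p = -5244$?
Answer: $- \frac{1}{79759} \approx -1.2538 \cdot 10^{-5}$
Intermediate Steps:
$\frac{1}{-74515 + p} = \frac{1}{-74515 - 5244} = \frac{1}{-79759} = - \frac{1}{79759}$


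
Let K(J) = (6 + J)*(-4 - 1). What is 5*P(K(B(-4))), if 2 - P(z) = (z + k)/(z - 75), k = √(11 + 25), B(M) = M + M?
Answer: 146/13 ≈ 11.231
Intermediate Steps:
B(M) = 2*M
K(J) = -30 - 5*J (K(J) = (6 + J)*(-5) = -30 - 5*J)
k = 6 (k = √36 = 6)
P(z) = 2 - (6 + z)/(-75 + z) (P(z) = 2 - (z + 6)/(z - 75) = 2 - (6 + z)/(-75 + z))
5*P(K(B(-4))) = 5*((-156 + (-30 - 10*(-4)))/(-75 + (-30 - 10*(-4)))) = 5*((-156 + (-30 - 5*(-8)))/(-75 + (-30 - 5*(-8)))) = 5*((-156 + (-30 + 40))/(-75 + (-30 + 40))) = 5*((-156 + 10)/(-75 + 10)) = 5*(-146/(-65)) = 5*(-1/65*(-146)) = 5*(146/65) = 146/13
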